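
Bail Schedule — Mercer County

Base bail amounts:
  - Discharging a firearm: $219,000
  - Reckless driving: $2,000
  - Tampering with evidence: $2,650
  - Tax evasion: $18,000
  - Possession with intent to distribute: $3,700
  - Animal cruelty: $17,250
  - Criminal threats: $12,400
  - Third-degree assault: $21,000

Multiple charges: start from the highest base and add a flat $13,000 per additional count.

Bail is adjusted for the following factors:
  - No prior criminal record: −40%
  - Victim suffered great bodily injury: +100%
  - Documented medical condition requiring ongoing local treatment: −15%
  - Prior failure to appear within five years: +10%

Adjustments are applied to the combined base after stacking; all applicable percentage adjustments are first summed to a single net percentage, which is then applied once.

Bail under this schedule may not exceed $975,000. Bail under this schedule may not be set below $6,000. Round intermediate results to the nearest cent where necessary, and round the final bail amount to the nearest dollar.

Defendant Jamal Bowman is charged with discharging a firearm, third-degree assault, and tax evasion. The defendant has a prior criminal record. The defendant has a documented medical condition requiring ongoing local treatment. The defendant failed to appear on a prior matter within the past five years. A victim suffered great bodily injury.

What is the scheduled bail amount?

$477,750

Base amounts from the schedule: discharging a firearm $219,000; third-degree assault $21,000; tax evasion $18,000.
Stacking rule: highest base plus $13,000 per additional charge. Highest is discharging a firearm at $219,000; 2 additional charges → +$26,000. Combined base = $245,000.
Net percentage adjustment: +100% −15% +10% = +95%. $245,000 × 1.95 = $477,750.
$477,750 is within the $975,000 maximum.
$477,750 is at or above the $6,000 minimum.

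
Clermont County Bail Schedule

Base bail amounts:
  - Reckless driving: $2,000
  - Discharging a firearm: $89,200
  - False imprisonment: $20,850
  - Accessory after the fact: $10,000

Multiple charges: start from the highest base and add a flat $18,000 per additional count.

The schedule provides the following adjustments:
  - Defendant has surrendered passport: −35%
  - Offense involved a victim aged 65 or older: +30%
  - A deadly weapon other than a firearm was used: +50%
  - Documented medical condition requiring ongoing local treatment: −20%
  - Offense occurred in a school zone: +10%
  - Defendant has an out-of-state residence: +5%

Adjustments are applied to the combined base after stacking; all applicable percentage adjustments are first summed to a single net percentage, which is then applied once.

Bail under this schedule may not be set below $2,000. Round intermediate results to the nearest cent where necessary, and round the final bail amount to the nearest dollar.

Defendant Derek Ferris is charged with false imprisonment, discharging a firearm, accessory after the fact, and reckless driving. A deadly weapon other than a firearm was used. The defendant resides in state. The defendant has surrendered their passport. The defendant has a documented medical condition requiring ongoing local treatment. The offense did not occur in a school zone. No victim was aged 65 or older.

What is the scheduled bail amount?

Base amounts from the schedule: false imprisonment $20,850; discharging a firearm $89,200; accessory after the fact $10,000; reckless driving $2,000.
Stacking rule: highest base plus $18,000 per additional charge. Highest is discharging a firearm at $89,200; 3 additional charges → +$54,000. Combined base = $143,200.
Net percentage adjustment: −35% +50% −20% = −5%. $143,200 × 0.95 = $136,040.
$136,040 is at or above the $2,000 minimum.

$136,040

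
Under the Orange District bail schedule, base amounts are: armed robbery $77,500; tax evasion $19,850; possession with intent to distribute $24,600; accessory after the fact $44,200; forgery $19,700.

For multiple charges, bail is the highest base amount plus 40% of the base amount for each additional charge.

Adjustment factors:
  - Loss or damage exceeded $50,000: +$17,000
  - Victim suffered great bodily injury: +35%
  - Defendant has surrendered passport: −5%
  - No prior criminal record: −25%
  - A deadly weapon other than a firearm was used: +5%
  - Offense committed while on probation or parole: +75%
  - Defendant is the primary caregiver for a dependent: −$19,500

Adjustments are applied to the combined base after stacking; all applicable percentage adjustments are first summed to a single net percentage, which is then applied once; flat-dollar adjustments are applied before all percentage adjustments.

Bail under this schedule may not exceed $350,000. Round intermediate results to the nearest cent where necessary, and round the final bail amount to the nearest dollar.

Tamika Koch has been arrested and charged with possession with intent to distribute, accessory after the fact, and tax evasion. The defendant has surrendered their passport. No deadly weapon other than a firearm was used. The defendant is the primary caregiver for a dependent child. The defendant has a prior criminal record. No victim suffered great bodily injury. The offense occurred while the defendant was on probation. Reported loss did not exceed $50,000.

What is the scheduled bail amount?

$72,216

Base amounts from the schedule: possession with intent to distribute $24,600; accessory after the fact $44,200; tax evasion $19,850.
Stacking rule: highest base plus 40% of each additional charge. Highest is accessory after the fact at $44,200. Additional: $24,600 × 40% = $9,840; $19,850 × 40% = $7,940. Combined base = $44,200 + $17,780 = $61,980.
Defendant is the primary caregiver for a dependent (−$19,500 flat): $61,980 − $19,500 = $42,480.
Net percentage adjustment: −5% +75% = +70%. $42,480 × 1.7 = $72,216.
$72,216 is within the $350,000 maximum.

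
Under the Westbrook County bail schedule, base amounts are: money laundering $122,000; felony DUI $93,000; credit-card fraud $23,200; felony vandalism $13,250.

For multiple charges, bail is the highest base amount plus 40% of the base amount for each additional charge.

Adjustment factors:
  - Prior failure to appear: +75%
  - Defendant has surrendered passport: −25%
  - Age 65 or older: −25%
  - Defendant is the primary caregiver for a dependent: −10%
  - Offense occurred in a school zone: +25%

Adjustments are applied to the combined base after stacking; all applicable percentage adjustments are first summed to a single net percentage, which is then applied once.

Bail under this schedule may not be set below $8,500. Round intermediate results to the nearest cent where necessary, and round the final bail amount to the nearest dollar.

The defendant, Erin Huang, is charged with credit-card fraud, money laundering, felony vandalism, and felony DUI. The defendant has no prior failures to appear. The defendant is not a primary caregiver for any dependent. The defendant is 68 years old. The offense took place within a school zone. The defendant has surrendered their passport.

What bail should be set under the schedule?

$130,335

Base amounts from the schedule: credit-card fraud $23,200; money laundering $122,000; felony vandalism $13,250; felony DUI $93,000.
Stacking rule: highest base plus 40% of each additional charge. Highest is money laundering at $122,000. Additional: $23,200 × 40% = $9,280; $13,250 × 40% = $5,300; $93,000 × 40% = $37,200. Combined base = $122,000 + $51,780 = $173,780.
Net percentage adjustment: −25% −25% +25% = −25%. $173,780 × 0.75 = $130,335.
$130,335 is at or above the $8,500 minimum.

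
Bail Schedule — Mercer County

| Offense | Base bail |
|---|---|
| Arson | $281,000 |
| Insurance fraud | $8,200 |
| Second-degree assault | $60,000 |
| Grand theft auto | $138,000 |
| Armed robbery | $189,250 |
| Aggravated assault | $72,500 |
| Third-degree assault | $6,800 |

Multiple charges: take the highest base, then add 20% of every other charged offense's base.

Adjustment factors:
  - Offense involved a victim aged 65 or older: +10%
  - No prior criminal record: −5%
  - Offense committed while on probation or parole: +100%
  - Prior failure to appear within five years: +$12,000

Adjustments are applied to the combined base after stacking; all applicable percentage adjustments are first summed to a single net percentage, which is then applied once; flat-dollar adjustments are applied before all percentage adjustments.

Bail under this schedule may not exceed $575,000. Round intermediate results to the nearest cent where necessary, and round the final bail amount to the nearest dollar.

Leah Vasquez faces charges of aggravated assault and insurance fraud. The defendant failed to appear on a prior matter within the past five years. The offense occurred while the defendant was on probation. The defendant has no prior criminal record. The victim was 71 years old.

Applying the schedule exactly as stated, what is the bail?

Base amounts from the schedule: aggravated assault $72,500; insurance fraud $8,200.
Stacking rule: highest base plus 20% of each additional charge. Highest is aggravated assault at $72,500. Additional: $8,200 × 20% = $1,640. Combined base = $72,500 + $1,640 = $74,140.
Prior failure to appear within five years (+$12,000 flat): $74,140 + $12,000 = $86,140.
Net percentage adjustment: +10% −5% +100% = +105%. $86,140 × 2.05 = $176,587.
$176,587 is within the $575,000 maximum.

$176,587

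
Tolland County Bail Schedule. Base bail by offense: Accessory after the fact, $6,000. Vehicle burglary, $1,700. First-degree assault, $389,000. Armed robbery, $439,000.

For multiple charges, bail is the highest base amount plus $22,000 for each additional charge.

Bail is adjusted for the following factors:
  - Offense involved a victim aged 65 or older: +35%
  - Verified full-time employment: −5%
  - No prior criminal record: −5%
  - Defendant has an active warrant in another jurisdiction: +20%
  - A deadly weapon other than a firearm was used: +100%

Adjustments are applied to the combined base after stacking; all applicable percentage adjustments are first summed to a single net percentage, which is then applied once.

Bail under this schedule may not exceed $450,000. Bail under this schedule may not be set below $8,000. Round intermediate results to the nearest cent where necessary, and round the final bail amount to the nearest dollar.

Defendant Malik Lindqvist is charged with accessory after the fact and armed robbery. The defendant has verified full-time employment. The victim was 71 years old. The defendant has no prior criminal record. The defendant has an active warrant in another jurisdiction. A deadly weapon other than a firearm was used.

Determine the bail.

$450,000

Base amounts from the schedule: accessory after the fact $6,000; armed robbery $439,000.
Stacking rule: highest base plus $22,000 per additional charge. Highest is armed robbery at $439,000; 1 additional charge → +$22,000. Combined base = $461,000.
Net percentage adjustment: +35% −5% −5% +20% +100% = +145%. $461,000 × 2.45 = $1,129,450.
Result $1,129,450 exceeds the maximum of $450,000; bail is capped at $450,000.
$450,000 is at or above the $8,000 minimum.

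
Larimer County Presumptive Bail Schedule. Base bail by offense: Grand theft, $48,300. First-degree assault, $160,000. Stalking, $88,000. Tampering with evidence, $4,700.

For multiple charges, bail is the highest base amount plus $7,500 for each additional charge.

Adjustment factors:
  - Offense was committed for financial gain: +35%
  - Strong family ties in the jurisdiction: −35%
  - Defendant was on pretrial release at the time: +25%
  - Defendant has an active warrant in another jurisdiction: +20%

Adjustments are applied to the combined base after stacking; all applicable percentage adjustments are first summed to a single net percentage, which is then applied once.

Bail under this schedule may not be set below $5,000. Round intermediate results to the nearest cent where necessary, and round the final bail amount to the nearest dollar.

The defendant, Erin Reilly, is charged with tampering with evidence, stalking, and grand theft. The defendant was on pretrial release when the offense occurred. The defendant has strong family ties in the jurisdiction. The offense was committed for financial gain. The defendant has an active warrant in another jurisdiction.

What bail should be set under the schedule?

Base amounts from the schedule: tampering with evidence $4,700; stalking $88,000; grand theft $48,300.
Stacking rule: highest base plus $7,500 per additional charge. Highest is stalking at $88,000; 2 additional charges → +$15,000. Combined base = $103,000.
Net percentage adjustment: +35% −35% +25% +20% = +45%. $103,000 × 1.45 = $149,350.
$149,350 is at or above the $5,000 minimum.

$149,350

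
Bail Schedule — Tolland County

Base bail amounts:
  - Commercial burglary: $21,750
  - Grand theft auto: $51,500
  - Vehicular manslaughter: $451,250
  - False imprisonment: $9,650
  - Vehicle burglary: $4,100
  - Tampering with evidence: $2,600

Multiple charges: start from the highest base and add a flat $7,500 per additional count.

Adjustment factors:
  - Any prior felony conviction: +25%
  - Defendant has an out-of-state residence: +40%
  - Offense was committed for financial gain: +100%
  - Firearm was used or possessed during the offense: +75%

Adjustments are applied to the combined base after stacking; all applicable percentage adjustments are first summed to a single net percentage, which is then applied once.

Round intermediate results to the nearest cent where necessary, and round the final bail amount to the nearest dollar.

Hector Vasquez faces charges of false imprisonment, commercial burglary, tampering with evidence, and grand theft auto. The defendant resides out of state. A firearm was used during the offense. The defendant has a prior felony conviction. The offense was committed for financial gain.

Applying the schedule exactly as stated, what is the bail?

$251,600

Base amounts from the schedule: false imprisonment $9,650; commercial burglary $21,750; tampering with evidence $2,600; grand theft auto $51,500.
Stacking rule: highest base plus $7,500 per additional charge. Highest is grand theft auto at $51,500; 3 additional charges → +$22,500. Combined base = $74,000.
Net percentage adjustment: +25% +40% +100% +75% = +240%. $74,000 × 3.4 = $251,600.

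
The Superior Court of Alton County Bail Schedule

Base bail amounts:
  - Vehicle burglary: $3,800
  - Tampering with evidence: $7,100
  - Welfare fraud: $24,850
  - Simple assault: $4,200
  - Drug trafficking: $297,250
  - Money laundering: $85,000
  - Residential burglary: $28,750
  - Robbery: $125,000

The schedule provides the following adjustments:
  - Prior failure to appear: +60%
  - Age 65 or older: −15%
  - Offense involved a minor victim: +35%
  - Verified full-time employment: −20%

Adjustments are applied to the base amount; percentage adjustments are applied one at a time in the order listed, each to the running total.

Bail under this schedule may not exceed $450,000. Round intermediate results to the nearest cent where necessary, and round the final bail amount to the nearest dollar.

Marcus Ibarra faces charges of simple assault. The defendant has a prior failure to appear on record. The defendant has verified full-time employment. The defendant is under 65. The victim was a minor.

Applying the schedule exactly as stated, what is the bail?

$7,258

Base amounts from the schedule: simple assault $4,200.
Single charge. Combined base = $4,200.
Prior failure to appear (+60%): $4,200 × 1.6 = $6,720.
Offense involved a minor victim (+35%): $6,720 × 1.35 = $9,072.
Verified full-time employment (−20%): $9,072 × 0.8 = $7,257.60.
$7,257.60 is within the $450,000 maximum.
Rounded to the nearest dollar: $7,258.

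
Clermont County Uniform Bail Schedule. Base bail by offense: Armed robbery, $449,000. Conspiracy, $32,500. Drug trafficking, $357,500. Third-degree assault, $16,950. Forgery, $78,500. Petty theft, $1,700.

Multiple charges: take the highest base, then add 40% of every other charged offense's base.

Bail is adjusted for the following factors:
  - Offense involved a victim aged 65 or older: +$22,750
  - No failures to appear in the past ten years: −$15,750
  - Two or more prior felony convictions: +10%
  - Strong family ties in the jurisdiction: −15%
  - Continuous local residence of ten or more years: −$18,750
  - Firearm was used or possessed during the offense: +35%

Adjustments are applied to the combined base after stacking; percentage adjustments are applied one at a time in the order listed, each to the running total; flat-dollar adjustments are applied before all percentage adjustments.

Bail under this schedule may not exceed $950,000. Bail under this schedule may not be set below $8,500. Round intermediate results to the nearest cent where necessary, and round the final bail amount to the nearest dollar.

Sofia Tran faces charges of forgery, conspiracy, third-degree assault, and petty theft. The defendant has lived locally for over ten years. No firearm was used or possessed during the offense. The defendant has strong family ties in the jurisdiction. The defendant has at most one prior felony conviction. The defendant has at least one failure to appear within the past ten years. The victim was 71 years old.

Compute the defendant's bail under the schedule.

$87,516

Base amounts from the schedule: forgery $78,500; conspiracy $32,500; third-degree assault $16,950; petty theft $1,700.
Stacking rule: highest base plus 40% of each additional charge. Highest is forgery at $78,500. Additional: $32,500 × 40% = $13,000; $16,950 × 40% = $6,780; $1,700 × 40% = $680. Combined base = $78,500 + $20,460 = $98,960.
Offense involved a victim aged 65 or older (+$22,750 flat): $98,960 + $22,750 = $121,710.
Continuous local residence of ten or more years (−$18,750 flat): $121,710 − $18,750 = $102,960.
Strong family ties in the jurisdiction (−15%): $102,960 × 0.85 = $87,516.
$87,516 is within the $950,000 maximum.
$87,516 is at or above the $8,500 minimum.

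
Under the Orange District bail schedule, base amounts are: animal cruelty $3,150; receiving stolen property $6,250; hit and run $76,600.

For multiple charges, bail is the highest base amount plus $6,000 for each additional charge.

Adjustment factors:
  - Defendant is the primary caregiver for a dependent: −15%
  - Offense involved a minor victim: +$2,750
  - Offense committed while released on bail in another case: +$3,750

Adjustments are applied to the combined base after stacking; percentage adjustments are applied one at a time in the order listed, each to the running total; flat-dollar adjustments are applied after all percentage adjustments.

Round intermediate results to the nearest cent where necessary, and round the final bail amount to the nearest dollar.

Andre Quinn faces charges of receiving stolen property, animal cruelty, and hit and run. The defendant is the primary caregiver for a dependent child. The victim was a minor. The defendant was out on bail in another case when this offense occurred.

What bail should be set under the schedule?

Base amounts from the schedule: receiving stolen property $6,250; animal cruelty $3,150; hit and run $76,600.
Stacking rule: highest base plus $6,000 per additional charge. Highest is hit and run at $76,600; 2 additional charges → +$12,000. Combined base = $88,600.
Defendant is the primary caregiver for a dependent (−15%): $88,600 × 0.85 = $75,310.
Offense involved a minor victim (+$2,750 flat): $75,310 + $2,750 = $78,060.
Offense committed while released on bail in another case (+$3,750 flat): $78,060 + $3,750 = $81,810.

$81,810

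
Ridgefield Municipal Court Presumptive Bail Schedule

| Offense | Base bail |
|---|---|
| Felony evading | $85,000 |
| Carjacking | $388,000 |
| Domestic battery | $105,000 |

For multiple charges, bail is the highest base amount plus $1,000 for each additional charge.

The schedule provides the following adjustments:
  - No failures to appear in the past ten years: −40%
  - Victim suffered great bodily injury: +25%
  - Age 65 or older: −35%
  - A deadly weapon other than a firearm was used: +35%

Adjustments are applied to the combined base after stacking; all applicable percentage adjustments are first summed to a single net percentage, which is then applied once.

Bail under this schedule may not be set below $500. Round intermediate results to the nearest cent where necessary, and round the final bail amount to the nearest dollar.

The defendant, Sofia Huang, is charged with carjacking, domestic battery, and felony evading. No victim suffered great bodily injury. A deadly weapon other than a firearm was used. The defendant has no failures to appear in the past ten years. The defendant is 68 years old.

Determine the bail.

$234,000

Base amounts from the schedule: carjacking $388,000; domestic battery $105,000; felony evading $85,000.
Stacking rule: highest base plus $1,000 per additional charge. Highest is carjacking at $388,000; 2 additional charges → +$2,000. Combined base = $390,000.
Net percentage adjustment: −40% −35% +35% = −40%. $390,000 × 0.6 = $234,000.
$234,000 is at or above the $500 minimum.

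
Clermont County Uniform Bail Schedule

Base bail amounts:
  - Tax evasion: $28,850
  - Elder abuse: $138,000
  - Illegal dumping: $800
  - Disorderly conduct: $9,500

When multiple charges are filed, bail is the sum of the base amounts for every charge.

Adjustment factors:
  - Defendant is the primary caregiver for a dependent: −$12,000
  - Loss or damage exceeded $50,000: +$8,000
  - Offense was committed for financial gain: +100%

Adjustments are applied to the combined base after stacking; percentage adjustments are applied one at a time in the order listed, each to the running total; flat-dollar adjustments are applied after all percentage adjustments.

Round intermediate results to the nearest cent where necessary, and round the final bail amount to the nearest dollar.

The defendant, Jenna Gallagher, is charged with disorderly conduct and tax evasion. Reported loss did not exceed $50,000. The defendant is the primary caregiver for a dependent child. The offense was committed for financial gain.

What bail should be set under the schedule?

$64,700

Base amounts from the schedule: disorderly conduct $9,500; tax evasion $28,850.
Stacking rule: sum of all bases. $9,500 + $28,850 = $38,350.
Offense was committed for financial gain (+100%): $38,350 × 2 = $76,700.
Defendant is the primary caregiver for a dependent (−$12,000 flat): $76,700 − $12,000 = $64,700.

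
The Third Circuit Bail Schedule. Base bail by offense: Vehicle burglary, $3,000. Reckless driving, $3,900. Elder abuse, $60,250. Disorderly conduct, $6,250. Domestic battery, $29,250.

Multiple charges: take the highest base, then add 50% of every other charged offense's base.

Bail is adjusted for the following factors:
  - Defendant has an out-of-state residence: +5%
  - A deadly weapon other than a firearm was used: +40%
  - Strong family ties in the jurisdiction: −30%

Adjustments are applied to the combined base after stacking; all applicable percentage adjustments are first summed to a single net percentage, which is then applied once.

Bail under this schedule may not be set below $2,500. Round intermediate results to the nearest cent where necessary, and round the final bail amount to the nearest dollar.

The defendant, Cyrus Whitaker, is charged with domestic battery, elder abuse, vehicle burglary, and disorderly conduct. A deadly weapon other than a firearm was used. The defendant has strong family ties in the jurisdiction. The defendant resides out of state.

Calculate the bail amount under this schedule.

$91,425

Base amounts from the schedule: domestic battery $29,250; elder abuse $60,250; vehicle burglary $3,000; disorderly conduct $6,250.
Stacking rule: highest base plus 50% of each additional charge. Highest is elder abuse at $60,250. Additional: $29,250 × 50% = $14,625; $3,000 × 50% = $1,500; $6,250 × 50% = $3,125. Combined base = $60,250 + $19,250 = $79,500.
Net percentage adjustment: +5% +40% −30% = +15%. $79,500 × 1.15 = $91,425.
$91,425 is at or above the $2,500 minimum.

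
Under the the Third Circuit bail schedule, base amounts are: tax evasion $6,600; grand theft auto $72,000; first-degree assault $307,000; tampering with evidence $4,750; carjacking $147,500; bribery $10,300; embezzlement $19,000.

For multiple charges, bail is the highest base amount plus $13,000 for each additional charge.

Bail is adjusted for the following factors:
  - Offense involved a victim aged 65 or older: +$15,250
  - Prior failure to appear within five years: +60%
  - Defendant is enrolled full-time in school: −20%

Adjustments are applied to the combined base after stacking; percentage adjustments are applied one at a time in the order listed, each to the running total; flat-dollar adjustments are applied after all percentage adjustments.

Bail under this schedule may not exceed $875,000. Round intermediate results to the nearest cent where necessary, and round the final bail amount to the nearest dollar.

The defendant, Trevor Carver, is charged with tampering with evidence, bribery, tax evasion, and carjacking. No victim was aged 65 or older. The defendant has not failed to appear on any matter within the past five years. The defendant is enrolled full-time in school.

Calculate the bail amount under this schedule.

Base amounts from the schedule: tampering with evidence $4,750; bribery $10,300; tax evasion $6,600; carjacking $147,500.
Stacking rule: highest base plus $13,000 per additional charge. Highest is carjacking at $147,500; 3 additional charges → +$39,000. Combined base = $186,500.
Defendant is enrolled full-time in school (−20%): $186,500 × 0.8 = $149,200.
$149,200 is within the $875,000 maximum.

$149,200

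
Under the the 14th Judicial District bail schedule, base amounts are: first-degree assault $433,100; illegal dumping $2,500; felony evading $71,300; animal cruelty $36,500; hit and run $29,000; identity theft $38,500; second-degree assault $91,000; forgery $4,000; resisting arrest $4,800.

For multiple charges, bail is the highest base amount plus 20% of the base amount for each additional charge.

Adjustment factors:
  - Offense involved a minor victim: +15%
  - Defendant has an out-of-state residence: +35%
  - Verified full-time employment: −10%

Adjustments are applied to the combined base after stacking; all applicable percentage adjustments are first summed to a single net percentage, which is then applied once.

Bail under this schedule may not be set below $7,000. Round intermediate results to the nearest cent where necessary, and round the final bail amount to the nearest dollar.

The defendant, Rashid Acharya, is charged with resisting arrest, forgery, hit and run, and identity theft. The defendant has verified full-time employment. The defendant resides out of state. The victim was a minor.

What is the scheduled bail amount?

$64,484

Base amounts from the schedule: resisting arrest $4,800; forgery $4,000; hit and run $29,000; identity theft $38,500.
Stacking rule: highest base plus 20% of each additional charge. Highest is identity theft at $38,500. Additional: $4,800 × 20% = $960; $4,000 × 20% = $800; $29,000 × 20% = $5,800. Combined base = $38,500 + $7,560 = $46,060.
Net percentage adjustment: +15% +35% −10% = +40%. $46,060 × 1.4 = $64,484.
$64,484 is at or above the $7,000 minimum.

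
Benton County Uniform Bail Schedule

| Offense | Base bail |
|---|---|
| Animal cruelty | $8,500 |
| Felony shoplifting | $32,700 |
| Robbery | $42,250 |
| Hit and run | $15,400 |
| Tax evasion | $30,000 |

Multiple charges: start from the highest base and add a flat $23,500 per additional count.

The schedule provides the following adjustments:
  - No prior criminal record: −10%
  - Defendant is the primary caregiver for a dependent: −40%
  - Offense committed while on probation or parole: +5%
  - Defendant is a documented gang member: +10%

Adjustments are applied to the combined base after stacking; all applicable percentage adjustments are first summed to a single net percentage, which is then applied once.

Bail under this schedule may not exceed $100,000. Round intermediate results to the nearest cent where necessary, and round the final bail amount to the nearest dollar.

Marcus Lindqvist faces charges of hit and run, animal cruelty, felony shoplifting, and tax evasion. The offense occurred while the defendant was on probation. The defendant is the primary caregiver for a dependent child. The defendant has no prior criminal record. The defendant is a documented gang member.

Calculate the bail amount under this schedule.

Base amounts from the schedule: hit and run $15,400; animal cruelty $8,500; felony shoplifting $32,700; tax evasion $30,000.
Stacking rule: highest base plus $23,500 per additional charge. Highest is felony shoplifting at $32,700; 3 additional charges → +$70,500. Combined base = $103,200.
Net percentage adjustment: −10% −40% +5% +10% = −35%. $103,200 × 0.65 = $67,080.
$67,080 is within the $100,000 maximum.

$67,080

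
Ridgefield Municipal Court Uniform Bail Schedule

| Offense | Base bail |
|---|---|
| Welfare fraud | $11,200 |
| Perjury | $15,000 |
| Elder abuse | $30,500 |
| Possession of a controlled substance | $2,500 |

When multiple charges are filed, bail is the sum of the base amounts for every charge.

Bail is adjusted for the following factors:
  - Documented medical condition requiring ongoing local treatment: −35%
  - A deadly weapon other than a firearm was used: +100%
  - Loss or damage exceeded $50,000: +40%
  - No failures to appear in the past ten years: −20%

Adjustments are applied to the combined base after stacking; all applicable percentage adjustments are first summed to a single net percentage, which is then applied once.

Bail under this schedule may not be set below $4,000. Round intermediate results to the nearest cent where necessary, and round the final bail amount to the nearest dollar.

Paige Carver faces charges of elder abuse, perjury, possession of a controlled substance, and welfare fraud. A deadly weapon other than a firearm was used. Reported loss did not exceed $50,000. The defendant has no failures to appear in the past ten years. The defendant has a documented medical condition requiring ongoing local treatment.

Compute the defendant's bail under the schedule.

Base amounts from the schedule: elder abuse $30,500; perjury $15,000; possession of a controlled substance $2,500; welfare fraud $11,200.
Stacking rule: sum of all bases. $30,500 + $15,000 + $2,500 + $11,200 = $59,200.
Net percentage adjustment: −35% +100% −20% = +45%. $59,200 × 1.45 = $85,840.
$85,840 is at or above the $4,000 minimum.

$85,840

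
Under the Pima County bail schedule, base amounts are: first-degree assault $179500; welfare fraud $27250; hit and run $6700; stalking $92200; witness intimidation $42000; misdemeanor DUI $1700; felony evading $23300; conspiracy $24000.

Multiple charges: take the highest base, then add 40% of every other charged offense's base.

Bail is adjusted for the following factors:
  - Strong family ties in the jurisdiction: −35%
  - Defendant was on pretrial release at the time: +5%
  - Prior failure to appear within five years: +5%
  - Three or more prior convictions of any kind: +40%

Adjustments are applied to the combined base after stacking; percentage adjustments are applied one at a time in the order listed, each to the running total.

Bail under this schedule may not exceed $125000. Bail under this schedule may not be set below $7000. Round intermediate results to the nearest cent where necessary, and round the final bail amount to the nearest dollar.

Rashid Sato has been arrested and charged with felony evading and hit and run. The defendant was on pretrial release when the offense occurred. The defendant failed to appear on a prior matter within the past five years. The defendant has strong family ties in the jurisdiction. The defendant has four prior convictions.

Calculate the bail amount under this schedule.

$26065

Base amounts from the schedule: felony evading $23300; hit and run $6700.
Stacking rule: highest base plus 40% of each additional charge. Highest is felony evading at $23300. Additional: $6700 × 40% = $2680. Combined base = $23300 + $2680 = $25980.
Strong family ties in the jurisdiction (−35%): $25980 × 0.65 = $16887.
Defendant was on pretrial release at the time (+5%): $16887 × 1.05 = $17731.35.
Prior failure to appear within five years (+5%): $17731.35 × 1.05 = $18617.92.
Three or more prior convictions of any kind (+40%): $18617.92 × 1.4 = $26065.09.
$26065.09 is within the $125000 maximum.
$26065.09 is at or above the $7000 minimum.
Rounded to the nearest dollar: $26065.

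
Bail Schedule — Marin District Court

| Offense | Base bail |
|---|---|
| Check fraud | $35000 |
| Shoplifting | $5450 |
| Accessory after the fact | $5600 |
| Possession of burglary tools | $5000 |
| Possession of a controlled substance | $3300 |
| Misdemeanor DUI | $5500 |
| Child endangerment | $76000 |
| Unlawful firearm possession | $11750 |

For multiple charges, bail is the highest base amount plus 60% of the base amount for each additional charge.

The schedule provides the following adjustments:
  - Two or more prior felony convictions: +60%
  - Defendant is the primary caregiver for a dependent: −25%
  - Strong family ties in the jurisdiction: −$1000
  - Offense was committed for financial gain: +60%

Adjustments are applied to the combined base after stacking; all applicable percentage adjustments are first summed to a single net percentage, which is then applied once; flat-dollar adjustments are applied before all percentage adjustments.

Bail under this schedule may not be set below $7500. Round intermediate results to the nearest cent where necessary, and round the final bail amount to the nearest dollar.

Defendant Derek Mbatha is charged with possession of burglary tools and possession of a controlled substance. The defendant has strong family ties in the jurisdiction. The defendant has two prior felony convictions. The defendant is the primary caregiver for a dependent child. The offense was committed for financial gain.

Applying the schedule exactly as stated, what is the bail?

$11661

Base amounts from the schedule: possession of burglary tools $5000; possession of a controlled substance $3300.
Stacking rule: highest base plus 60% of each additional charge. Highest is possession of burglary tools at $5000. Additional: $3300 × 60% = $1980. Combined base = $5000 + $1980 = $6980.
Strong family ties in the jurisdiction (−$1000 flat): $6980 − $1000 = $5980.
Net percentage adjustment: +60% −25% +60% = +95%. $5980 × 1.95 = $11661.
$11661 is at or above the $7500 minimum.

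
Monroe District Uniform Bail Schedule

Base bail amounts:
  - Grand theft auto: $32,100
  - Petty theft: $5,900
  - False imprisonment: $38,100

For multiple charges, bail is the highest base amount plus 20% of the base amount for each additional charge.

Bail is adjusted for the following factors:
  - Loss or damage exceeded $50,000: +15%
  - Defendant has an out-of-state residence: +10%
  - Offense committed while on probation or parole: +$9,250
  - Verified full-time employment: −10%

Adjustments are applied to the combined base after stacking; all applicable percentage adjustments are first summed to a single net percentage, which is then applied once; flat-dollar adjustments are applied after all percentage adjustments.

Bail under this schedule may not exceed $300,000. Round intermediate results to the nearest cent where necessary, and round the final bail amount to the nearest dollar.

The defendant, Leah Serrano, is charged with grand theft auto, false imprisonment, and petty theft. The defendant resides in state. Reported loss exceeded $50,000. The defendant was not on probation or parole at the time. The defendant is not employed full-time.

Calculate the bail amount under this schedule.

Base amounts from the schedule: grand theft auto $32,100; false imprisonment $38,100; petty theft $5,900.
Stacking rule: highest base plus 20% of each additional charge. Highest is false imprisonment at $38,100. Additional: $32,100 × 20% = $6,420; $5,900 × 20% = $1,180. Combined base = $38,100 + $7,600 = $45,700.
Loss or damage exceeded $50,000 (+15%): $45,700 × 1.15 = $52,555.
$52,555 is within the $300,000 maximum.

$52,555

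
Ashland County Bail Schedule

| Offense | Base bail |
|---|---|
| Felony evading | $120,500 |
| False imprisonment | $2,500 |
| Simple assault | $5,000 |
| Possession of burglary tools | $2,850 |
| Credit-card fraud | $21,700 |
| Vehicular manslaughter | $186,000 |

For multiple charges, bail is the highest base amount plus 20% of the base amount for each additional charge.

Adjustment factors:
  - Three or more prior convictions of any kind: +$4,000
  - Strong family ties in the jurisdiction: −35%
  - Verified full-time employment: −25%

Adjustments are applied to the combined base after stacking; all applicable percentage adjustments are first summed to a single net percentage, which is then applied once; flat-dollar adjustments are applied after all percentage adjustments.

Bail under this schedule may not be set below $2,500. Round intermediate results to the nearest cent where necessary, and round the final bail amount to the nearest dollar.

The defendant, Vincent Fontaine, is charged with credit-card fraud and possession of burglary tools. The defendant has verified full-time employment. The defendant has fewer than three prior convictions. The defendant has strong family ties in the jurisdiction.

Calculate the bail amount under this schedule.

Base amounts from the schedule: credit-card fraud $21,700; possession of burglary tools $2,850.
Stacking rule: highest base plus 20% of each additional charge. Highest is credit-card fraud at $21,700. Additional: $2,850 × 20% = $570. Combined base = $21,700 + $570 = $22,270.
Net percentage adjustment: −35% −25% = −60%. $22,270 × 0.4 = $8,908.
$8,908 is at or above the $2,500 minimum.

$8,908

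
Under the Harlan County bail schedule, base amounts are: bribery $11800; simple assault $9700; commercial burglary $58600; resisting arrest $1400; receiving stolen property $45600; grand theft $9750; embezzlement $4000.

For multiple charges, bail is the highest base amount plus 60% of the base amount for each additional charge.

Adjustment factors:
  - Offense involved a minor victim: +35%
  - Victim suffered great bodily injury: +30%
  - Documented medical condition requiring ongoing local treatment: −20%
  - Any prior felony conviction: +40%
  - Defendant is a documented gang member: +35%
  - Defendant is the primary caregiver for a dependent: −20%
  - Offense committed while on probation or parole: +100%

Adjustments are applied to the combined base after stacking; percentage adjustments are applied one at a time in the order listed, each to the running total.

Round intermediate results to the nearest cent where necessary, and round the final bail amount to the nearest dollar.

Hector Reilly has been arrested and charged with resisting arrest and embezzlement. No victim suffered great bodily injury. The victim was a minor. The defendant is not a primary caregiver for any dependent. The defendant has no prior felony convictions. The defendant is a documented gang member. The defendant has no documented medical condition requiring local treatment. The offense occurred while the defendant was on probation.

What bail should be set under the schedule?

Base amounts from the schedule: resisting arrest $1400; embezzlement $4000.
Stacking rule: highest base plus 60% of each additional charge. Highest is embezzlement at $4000. Additional: $1400 × 60% = $840. Combined base = $4000 + $840 = $4840.
Offense involved a minor victim (+35%): $4840 × 1.35 = $6534.
Defendant is a documented gang member (+35%): $6534 × 1.35 = $8820.90.
Offense committed while on probation or parole (+100%): $8820.90 × 2 = $17641.80.
Rounded to the nearest dollar: $17642.

$17642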